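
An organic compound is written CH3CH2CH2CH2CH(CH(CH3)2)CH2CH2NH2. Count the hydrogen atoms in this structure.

Atom tally by fragment:
  CH3 → C:1 H:3
  CH2 → C:1 H:2
  CH2 → C:1 H:2
  CH2 → C:1 H:2
  CH(CH(CH3)2) → C:4 H:8
  CH2 → C:1 H:2
  CH2NH2 → C:1 H:4 N:1
Element totals:
  C: 10
  H: 23
  N: 1

23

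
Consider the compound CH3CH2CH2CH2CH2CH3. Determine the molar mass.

86.18 g/mol

Element totals:
  C: 6
  H: 14
Molecular formula: C6H14.
  M = 6(12.011) + 14(1.008)
    = 72.066 + 14.112 = 86.178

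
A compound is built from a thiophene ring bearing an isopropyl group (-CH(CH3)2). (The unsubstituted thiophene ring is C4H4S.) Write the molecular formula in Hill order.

Atom tally by fragment:
  thiophene ring core → C:4 H:4 S:1
  (− 1 ring H displaced by substituents)
  + CH(CH3)2 → C:3 H:7
Element totals:
  C: 7
  H: 10
  S: 1

C7H10S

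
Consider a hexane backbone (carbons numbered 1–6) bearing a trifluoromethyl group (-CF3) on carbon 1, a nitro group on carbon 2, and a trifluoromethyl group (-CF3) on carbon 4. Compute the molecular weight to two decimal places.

267.17 g/mol

Atom tally by fragment:
  F3CCH2 → C:2 H:2 F:3
  CH(NO2) → C:1 H:1 N:1 O:2
  CH2 → C:1 H:2
  CH(CF3) → C:2 H:1 F:3
  CH2 → C:1 H:2
  CH3 → C:1 H:3
Element totals:
  C: 8
  H: 11
  F: 6
  N: 1
  O: 2
Molecular formula: C8H11F6NO2.
  M = 8(12.011) + 11(1.008) + 6(18.998) + 14.007 + 2(15.999)
    = 96.088 + 11.088 + 113.988 + 14.007 + 31.998 = 267.169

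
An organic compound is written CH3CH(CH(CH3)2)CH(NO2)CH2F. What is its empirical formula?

Atom tally by fragment:
  CH3 → C:1 H:3
  CH(CH(CH3)2) → C:4 H:8
  CH(NO2) → C:1 H:1 N:1 O:2
  CH2F → C:1 H:2 F:1
Element totals:
  C: 7
  H: 14
  F: 1
  N: 1
  O: 2
Molecular formula: C7H14FNO2.
gcd of subscripts (7, 1, 14, 1, 2) = 1, so the empirical formula equals the molecular formula.

C7H14FNO2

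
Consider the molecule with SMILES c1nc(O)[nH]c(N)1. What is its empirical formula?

C3H5N3O

Atom tally by fragment:
  imidazole ring core → C:3 H:4 N:2
  (− 2 ring H displaced by substituents)
  + OH → O:1 H:1
  + NH2 → N:1 H:2
Element totals:
  C: 3
  H: 5
  N: 3
  O: 1
Molecular formula: C3H5N3O.
gcd of subscripts (3, 5, 3, 1) = 1, so the empirical formula equals the molecular formula.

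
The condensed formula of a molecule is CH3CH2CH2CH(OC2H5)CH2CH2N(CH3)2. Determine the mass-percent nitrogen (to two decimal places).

8.08%

Atom tally by fragment:
  CH3 → C:1 H:3
  CH2 → C:1 H:2
  CH2 → C:1 H:2
  CH(OC2H5) → C:3 H:6 O:1
  CH2 → C:1 H:2
  CH2N(CH3)2 → C:3 H:8 N:1
Element totals:
  C: 10
  H: 23
  N: 1
  O: 1
Molecular formula: C10H23NO.
Molar mass = 173.300 g/mol.
Mass from N: 1 × 14.007 = 14.007 g/mol.
%N = 14.007 / 173.300 × 100 = 8.08%.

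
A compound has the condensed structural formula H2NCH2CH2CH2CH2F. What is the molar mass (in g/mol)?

Atom tally by fragment:
  H2NCH2 → C:1 H:4 N:1
  CH2 → C:1 H:2
  CH2 → C:1 H:2
  CH2F → C:1 H:2 F:1
Element totals:
  C: 4
  H: 10
  F: 1
  N: 1
Molecular formula: C4H10FN.
  M = 4(12.011) + 10(1.008) + 18.998 + 14.007
    = 48.044 + 10.080 + 18.998 + 14.007 = 91.129

91.13 g/mol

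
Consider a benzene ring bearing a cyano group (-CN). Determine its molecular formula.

Atom tally by fragment:
  benzene ring core → C:6 H:6
  (− 1 ring H displaced by substituents)
  + CN → C:1 N:1
Element totals:
  C: 7
  H: 5
  N: 1

C7H5N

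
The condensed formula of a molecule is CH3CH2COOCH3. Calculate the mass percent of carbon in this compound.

54.53%

Atom tally by fragment:
  CH3 → C:1 H:3
  CH2COOCH3 → C:3 H:5 O:2
Element totals:
  C: 4
  H: 8
  O: 2
Molecular formula: C4H8O2.
Molar mass = 88.106 g/mol.
Mass from C: 4 × 12.011 = 48.044 g/mol.
%C = 48.044 / 88.106 × 100 = 54.53%.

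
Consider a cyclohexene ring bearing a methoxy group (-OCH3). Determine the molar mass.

112.17 g/mol

Atom tally by fragment:
  cyclohexene ring core → C:6 H:10
  (− 1 ring H displaced by substituents)
  + OCH3 → C:1 H:3 O:1
Element totals:
  C: 7
  H: 12
  O: 1
Molecular formula: C7H12O.
  M = 7(12.011) + 12(1.008) + 15.999
    = 84.077 + 12.096 + 15.999 = 112.172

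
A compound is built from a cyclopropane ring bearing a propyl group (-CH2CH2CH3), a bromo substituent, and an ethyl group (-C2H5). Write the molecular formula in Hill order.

C8H15Br

Atom tally by fragment:
  cyclopropane ring core → C:3 H:6
  (− 3 ring H displaced by substituents)
  + CH2CH2CH3 → C:3 H:7
  + Br → Br:1
  + C2H5 → C:2 H:5
Element totals:
  C: 8
  H: 15
  Br: 1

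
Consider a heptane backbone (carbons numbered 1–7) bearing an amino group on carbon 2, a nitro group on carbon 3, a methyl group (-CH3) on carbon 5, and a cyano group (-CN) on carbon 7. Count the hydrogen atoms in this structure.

17

Atom tally by fragment:
  CH3 → C:1 H:3
  CH(NH2) → C:1 H:3 N:1
  CH(NO2) → C:1 H:1 N:1 O:2
  CH2 → C:1 H:2
  CH(CH3) → C:2 H:4
  CH2 → C:1 H:2
  CH2CN → C:2 H:2 N:1
Element totals:
  C: 9
  H: 17
  N: 3
  O: 2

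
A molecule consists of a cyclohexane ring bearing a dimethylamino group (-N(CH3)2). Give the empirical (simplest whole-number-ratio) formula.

Atom tally by fragment:
  cyclohexane ring core → C:6 H:12
  (− 1 ring H displaced by substituents)
  + N(CH3)2 → N:1 C:2 H:6
Element totals:
  C: 8
  H: 17
  N: 1
Molecular formula: C8H17N.
gcd of subscripts (8, 17, 1) = 1, so the empirical formula equals the molecular formula.

C8H17N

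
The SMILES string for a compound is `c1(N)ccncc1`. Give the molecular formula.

C5H6N2

Atom tally by fragment:
  pyridine ring core → C:5 H:5 N:1
  (− 1 ring H displaced by substituents)
  + NH2 → N:1 H:2
Element totals:
  C: 5
  H: 6
  N: 2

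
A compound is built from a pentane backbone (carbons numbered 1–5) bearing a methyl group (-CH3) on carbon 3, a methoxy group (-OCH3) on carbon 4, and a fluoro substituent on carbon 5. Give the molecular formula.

C7H15FO

Atom tally by fragment:
  CH3 → C:1 H:3
  CH2 → C:1 H:2
  CH(CH3) → C:2 H:4
  CH(OCH3) → C:2 H:4 O:1
  CH2F → C:1 H:2 F:1
Element totals:
  C: 7
  H: 15
  F: 1
  O: 1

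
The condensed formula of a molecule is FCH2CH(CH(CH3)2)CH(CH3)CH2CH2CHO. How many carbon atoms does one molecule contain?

10

Element totals:
  C: 10
  H: 19
  F: 1
  O: 1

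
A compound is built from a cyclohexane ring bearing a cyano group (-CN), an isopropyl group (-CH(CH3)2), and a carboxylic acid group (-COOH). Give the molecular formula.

C11H17NO2

Atom tally by fragment:
  cyclohexane ring core → C:6 H:12
  (− 3 ring H displaced by substituents)
  + CN → C:1 N:1
  + CH(CH3)2 → C:3 H:7
  + COOH → C:1 H:1 O:2
Element totals:
  C: 11
  H: 17
  N: 1
  O: 2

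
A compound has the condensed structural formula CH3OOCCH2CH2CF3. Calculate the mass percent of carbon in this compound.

Element totals:
  C: 5
  H: 7
  F: 3
  O: 2
Molecular formula: C5H7F3O2.
Molar mass = 156.103 g/mol.
Mass from C: 5 × 12.011 = 60.055 g/mol.
%C = 60.055 / 156.103 × 100 = 38.47%.

38.47%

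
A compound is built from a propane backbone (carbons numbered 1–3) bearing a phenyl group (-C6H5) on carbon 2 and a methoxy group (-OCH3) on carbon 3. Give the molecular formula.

Atom tally by fragment:
  CH3 → C:1 H:3
  CH(C6H5) → C:7 H:6
  CH2OCH3 → C:2 H:5 O:1
Element totals:
  C: 10
  H: 14
  O: 1

C10H14O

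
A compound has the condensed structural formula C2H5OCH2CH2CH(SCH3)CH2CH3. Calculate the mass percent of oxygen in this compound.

Element totals:
  C: 8
  H: 18
  O: 1
  S: 1
Molecular formula: C8H18OS.
Molar mass = 162.291 g/mol.
Mass from O: 1 × 15.999 = 15.999 g/mol.
%O = 15.999 / 162.291 × 100 = 9.86%.

9.86%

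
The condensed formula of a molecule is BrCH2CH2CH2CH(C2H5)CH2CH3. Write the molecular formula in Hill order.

C8H17Br

Element totals:
  C: 8
  H: 17
  Br: 1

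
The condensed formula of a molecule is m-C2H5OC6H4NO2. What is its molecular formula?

Atom tally by fragment:
  benzene ring core → C:6 H:6
  (− 2 ring H displaced by substituents)
  + OC2H5 → C:2 H:5 O:1
  + NO2 → N:1 O:2
Element totals:
  C: 8
  H: 9
  N: 1
  O: 3

C8H9NO3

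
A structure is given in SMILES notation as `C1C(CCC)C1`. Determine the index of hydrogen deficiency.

Atom tally by fragment:
  cyclopropane ring core → C:3 H:6
  (− 1 ring H displaced by substituents)
  + CH2CH2CH3 → C:3 H:7
Element totals:
  C: 6
  H: 12
Molecular formula: C6H12.
DoU = (2C + 2 + N − H − X) / 2 = (2·6 + 2 + 0 − 12 − 0) / 2 = 1.

1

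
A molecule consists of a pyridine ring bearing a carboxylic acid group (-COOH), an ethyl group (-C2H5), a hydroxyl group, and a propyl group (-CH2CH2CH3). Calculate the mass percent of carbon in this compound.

63.14%

Atom tally by fragment:
  pyridine ring core → C:5 H:5 N:1
  (− 4 ring H displaced by substituents)
  + COOH → C:1 H:1 O:2
  + C2H5 → C:2 H:5
  + OH → O:1 H:1
  + CH2CH2CH3 → C:3 H:7
Element totals:
  C: 11
  H: 15
  N: 1
  O: 3
Molecular formula: C11H15NO3.
Molar mass = 209.245 g/mol.
Mass from C: 11 × 12.011 = 132.121 g/mol.
%C = 132.121 / 209.245 × 100 = 63.14%.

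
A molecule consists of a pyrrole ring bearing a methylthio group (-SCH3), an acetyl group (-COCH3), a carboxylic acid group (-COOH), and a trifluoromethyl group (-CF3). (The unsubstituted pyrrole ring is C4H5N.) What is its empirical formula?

Atom tally by fragment:
  pyrrole ring core → C:4 H:5 N:1
  (− 4 ring H displaced by substituents)
  + SCH3 → C:1 H:3 S:1
  + COCH3 → C:2 H:3 O:1
  + COOH → C:1 H:1 O:2
  + CF3 → C:1 F:3
Element totals:
  C: 9
  H: 8
  F: 3
  N: 1
  O: 3
  S: 1
Molecular formula: C9H8F3NO3S.
gcd of subscripts (9, 3, 8, 1, 3, 1) = 1, so the empirical formula equals the molecular formula.

C9H8F3NO3S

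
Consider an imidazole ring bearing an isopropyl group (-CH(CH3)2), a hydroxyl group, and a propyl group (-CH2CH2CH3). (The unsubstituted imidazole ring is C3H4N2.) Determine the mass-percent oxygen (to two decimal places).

Atom tally by fragment:
  imidazole ring core → C:3 H:4 N:2
  (− 3 ring H displaced by substituents)
  + CH(CH3)2 → C:3 H:7
  + OH → O:1 H:1
  + CH2CH2CH3 → C:3 H:7
Element totals:
  C: 9
  H: 16
  N: 2
  O: 1
Molecular formula: C9H16N2O.
Molar mass = 168.240 g/mol.
Mass from O: 1 × 15.999 = 15.999 g/mol.
%O = 15.999 / 168.240 × 100 = 9.51%.

9.51%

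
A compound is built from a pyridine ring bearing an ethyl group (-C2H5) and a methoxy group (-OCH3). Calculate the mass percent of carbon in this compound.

70.04%

Atom tally by fragment:
  pyridine ring core → C:5 H:5 N:1
  (− 2 ring H displaced by substituents)
  + C2H5 → C:2 H:5
  + OCH3 → C:1 H:3 O:1
Element totals:
  C: 8
  H: 11
  N: 1
  O: 1
Molecular formula: C8H11NO.
Molar mass = 137.182 g/mol.
Mass from C: 8 × 12.011 = 96.088 g/mol.
%C = 96.088 / 137.182 × 100 = 70.04%.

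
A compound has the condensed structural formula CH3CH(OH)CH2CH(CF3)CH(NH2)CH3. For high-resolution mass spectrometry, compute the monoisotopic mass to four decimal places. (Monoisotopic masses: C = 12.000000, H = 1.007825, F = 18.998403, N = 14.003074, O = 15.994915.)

185.1027

Atom tally by fragment:
  CH3 → C:1 H:3
  CH(OH) → C:1 H:2 O:1
  CH2 → C:1 H:2
  CH(CF3) → C:2 H:1 F:3
  CH(NH2) → C:1 H:3 N:1
  CH3 → C:1 H:3
Element totals:
  C: 7
  H: 14
  F: 3
  N: 1
  O: 1
Molecular formula: C7H14F3NO.
  M = 7(12.0) + 14(1.007825) + 3(18.998403) + 14.003074 + 15.994915
    = 84.000000 + 14.109550 + 56.995209 + 14.003074 + 15.994915 = 185.102748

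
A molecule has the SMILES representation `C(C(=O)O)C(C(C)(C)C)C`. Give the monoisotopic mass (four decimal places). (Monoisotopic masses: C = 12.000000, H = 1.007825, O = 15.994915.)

Atom tally by fragment:
  HOOCCH2 → C:2 H:3 O:2
  CH(C(CH3)3) → C:5 H:10
  CH3 → C:1 H:3
Element totals:
  C: 8
  H: 16
  O: 2
Molecular formula: C8H16O2.
  M = 8(12.0) + 16(1.007825) + 2(15.994915)
    = 96.000000 + 16.125200 + 31.989830 = 144.115030

144.1150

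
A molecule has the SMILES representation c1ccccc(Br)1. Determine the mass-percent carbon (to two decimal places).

Atom tally by fragment:
  benzene ring core → C:6 H:6
  (− 1 ring H displaced by substituents)
  + Br → Br:1
Element totals:
  C: 6
  H: 5
  Br: 1
Molecular formula: C6H5Br.
Molar mass = 157.010 g/mol.
Mass from C: 6 × 12.011 = 72.066 g/mol.
%C = 72.066 / 157.010 × 100 = 45.90%.

45.90%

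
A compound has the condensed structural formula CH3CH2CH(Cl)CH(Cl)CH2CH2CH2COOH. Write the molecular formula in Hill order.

C8H14Cl2O2

Atom tally by fragment:
  CH3 → C:1 H:3
  CH2 → C:1 H:2
  CH(Cl) → C:1 H:1 Cl:1
  CH(Cl) → C:1 H:1 Cl:1
  CH2 → C:1 H:2
  CH2 → C:1 H:2
  CH2COOH → C:2 H:3 O:2
Element totals:
  C: 8
  H: 14
  Cl: 2
  O: 2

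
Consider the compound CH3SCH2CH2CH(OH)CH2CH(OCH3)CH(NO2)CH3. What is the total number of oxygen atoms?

Element totals:
  C: 9
  H: 19
  N: 1
  O: 4
  S: 1

4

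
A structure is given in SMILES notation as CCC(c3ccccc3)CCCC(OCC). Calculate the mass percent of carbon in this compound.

81.76%

Atom tally by fragment:
  CH3 → C:1 H:3
  CH2 → C:1 H:2
  CH(C6H5) → C:7 H:6
  CH2 → C:1 H:2
  CH2 → C:1 H:2
  CH2 → C:1 H:2
  CH2OC2H5 → C:3 H:7 O:1
Element totals:
  C: 15
  H: 24
  O: 1
Molecular formula: C15H24O.
Molar mass = 220.356 g/mol.
Mass from C: 15 × 12.011 = 180.165 g/mol.
%C = 180.165 / 220.356 × 100 = 81.76%.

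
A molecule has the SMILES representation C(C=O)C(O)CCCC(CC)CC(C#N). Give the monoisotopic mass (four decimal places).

211.1572

Atom tally by fragment:
  OHCCH2 → C:2 H:3 O:1
  CH(OH) → C:1 H:2 O:1
  CH2 → C:1 H:2
  CH2 → C:1 H:2
  CH2 → C:1 H:2
  CH(C2H5) → C:3 H:6
  CH2 → C:1 H:2
  CH2CN → C:2 H:2 N:1
Element totals:
  C: 12
  H: 21
  N: 1
  O: 2
Molecular formula: C12H21NO2.
  M = 12(12.0) + 21(1.007825) + 14.003074 + 2(15.994915)
    = 144.000000 + 21.164325 + 14.003074 + 31.989830 = 211.157229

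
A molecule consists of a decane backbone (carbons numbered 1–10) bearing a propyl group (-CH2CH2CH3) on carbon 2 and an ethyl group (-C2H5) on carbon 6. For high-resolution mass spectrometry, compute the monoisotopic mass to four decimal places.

212.2504

Atom tally by fragment:
  CH3 → C:1 H:3
  CH(CH2CH2CH3) → C:4 H:8
  CH2 → C:1 H:2
  CH2 → C:1 H:2
  CH2 → C:1 H:2
  CH(C2H5) → C:3 H:6
  CH2 → C:1 H:2
  CH2 → C:1 H:2
  CH2 → C:1 H:2
  CH3 → C:1 H:3
Element totals:
  C: 15
  H: 32
Molecular formula: C15H32.
  M = 15(12.0) + 32(1.007825)
    = 180.000000 + 32.250400 = 212.250400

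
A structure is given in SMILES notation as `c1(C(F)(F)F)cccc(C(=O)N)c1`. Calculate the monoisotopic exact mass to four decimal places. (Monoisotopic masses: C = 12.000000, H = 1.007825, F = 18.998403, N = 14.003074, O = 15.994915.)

189.0401

Atom tally by fragment:
  benzene ring core → C:6 H:6
  (− 2 ring H displaced by substituents)
  + CF3 → C:1 F:3
  + CONH2 → C:1 H:2 O:1 N:1
Element totals:
  C: 8
  H: 6
  F: 3
  N: 1
  O: 1
Molecular formula: C8H6F3NO.
  M = 8(12.0) + 6(1.007825) + 3(18.998403) + 14.003074 + 15.994915
    = 96.000000 + 6.046950 + 56.995209 + 14.003074 + 15.994915 = 189.040148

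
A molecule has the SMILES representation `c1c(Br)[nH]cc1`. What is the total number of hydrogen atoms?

Atom tally by fragment:
  pyrrole ring core → C:4 H:5 N:1
  (− 1 ring H displaced by substituents)
  + Br → Br:1
Element totals:
  C: 4
  H: 4
  Br: 1
  N: 1

4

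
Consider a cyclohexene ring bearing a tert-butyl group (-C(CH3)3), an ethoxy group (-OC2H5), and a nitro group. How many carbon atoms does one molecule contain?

Atom tally by fragment:
  cyclohexene ring core → C:6 H:10
  (− 3 ring H displaced by substituents)
  + C(CH3)3 → C:4 H:9
  + OC2H5 → C:2 H:5 O:1
  + NO2 → N:1 O:2
Element totals:
  C: 12
  H: 21
  N: 1
  O: 3

12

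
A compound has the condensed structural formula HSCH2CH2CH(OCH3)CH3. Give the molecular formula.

Element totals:
  C: 5
  H: 12
  O: 1
  S: 1

C5H12OS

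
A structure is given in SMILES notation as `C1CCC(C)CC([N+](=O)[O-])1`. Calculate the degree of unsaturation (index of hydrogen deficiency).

Atom tally by fragment:
  cyclohexane ring core → C:6 H:12
  (− 2 ring H displaced by substituents)
  + CH3 → C:1 H:3
  + NO2 → N:1 O:2
Element totals:
  C: 7
  H: 13
  N: 1
  O: 2
Molecular formula: C7H13NO2.
DoU = (2C + 2 + N − H − X) / 2 = (2·7 + 2 + 1 − 13 − 0) / 2 = 2.

2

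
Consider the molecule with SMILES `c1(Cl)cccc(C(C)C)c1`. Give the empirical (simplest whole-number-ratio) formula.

C9H11Cl

Atom tally by fragment:
  benzene ring core → C:6 H:6
  (− 2 ring H displaced by substituents)
  + Cl → Cl:1
  + CH(CH3)2 → C:3 H:7
Element totals:
  C: 9
  H: 11
  Cl: 1
Molecular formula: C9H11Cl.
gcd of subscripts (9, 1, 11) = 1, so the empirical formula equals the molecular formula.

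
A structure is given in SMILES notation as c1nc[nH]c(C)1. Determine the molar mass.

Atom tally by fragment:
  imidazole ring core → C:3 H:4 N:2
  (− 1 ring H displaced by substituents)
  + CH3 → C:1 H:3
Element totals:
  C: 4
  H: 6
  N: 2
Molecular formula: C4H6N2.
  M = 4(12.011) + 6(1.008) + 2(14.007)
    = 48.044 + 6.048 + 28.014 = 82.106

82.11 g/mol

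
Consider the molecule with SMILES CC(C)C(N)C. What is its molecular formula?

C5H13N

Atom tally by fragment:
  CH3 → C:1 H:3
  CH(CH3) → C:2 H:4
  CH(NH2) → C:1 H:3 N:1
  CH3 → C:1 H:3
Element totals:
  C: 5
  H: 13
  N: 1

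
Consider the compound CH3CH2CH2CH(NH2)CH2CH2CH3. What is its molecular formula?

Atom tally by fragment:
  CH3 → C:1 H:3
  CH2 → C:1 H:2
  CH2 → C:1 H:2
  CH(NH2) → C:1 H:3 N:1
  CH2 → C:1 H:2
  CH2 → C:1 H:2
  CH3 → C:1 H:3
Element totals:
  C: 7
  H: 17
  N: 1

C7H17N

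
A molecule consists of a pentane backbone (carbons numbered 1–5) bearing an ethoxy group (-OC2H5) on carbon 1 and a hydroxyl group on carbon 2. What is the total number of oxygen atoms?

Atom tally by fragment:
  C2H5OCH2 → C:3 H:7 O:1
  CH(OH) → C:1 H:2 O:1
  CH2 → C:1 H:2
  CH2 → C:1 H:2
  CH3 → C:1 H:3
Element totals:
  C: 7
  H: 16
  O: 2

2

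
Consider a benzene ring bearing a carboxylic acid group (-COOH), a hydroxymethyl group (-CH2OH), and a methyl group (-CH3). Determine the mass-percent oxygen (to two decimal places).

28.88%

Atom tally by fragment:
  benzene ring core → C:6 H:6
  (− 3 ring H displaced by substituents)
  + COOH → C:1 H:1 O:2
  + CH2OH → C:1 H:3 O:1
  + CH3 → C:1 H:3
Element totals:
  C: 9
  H: 10
  O: 3
Molecular formula: C9H10O3.
Molar mass = 166.176 g/mol.
Mass from O: 3 × 15.999 = 47.997 g/mol.
%O = 47.997 / 166.176 × 100 = 28.88%.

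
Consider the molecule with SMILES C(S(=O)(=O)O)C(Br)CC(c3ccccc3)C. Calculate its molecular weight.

Atom tally by fragment:
  HO3SCH2 → C:1 H:3 S:1 O:3
  CH(Br) → C:1 H:1 Br:1
  CH2 → C:1 H:2
  CH(C6H5) → C:7 H:6
  CH3 → C:1 H:3
Element totals:
  C: 11
  H: 15
  Br: 1
  O: 3
  S: 1
Molecular formula: C11H15BrO3S.
  M = 11(12.011) + 15(1.008) + 79.904 + 3(15.999) + 32.06
    = 132.121 + 15.120 + 79.904 + 47.997 + 32.060 = 307.202

307.20 g/mol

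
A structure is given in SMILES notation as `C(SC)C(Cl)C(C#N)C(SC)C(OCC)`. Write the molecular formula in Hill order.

Atom tally by fragment:
  CH3SCH2 → C:2 H:5 S:1
  CH(Cl) → C:1 H:1 Cl:1
  CH(CN) → C:2 H:1 N:1
  CH(SCH3) → C:2 H:4 S:1
  CH2OC2H5 → C:3 H:7 O:1
Element totals:
  C: 10
  H: 18
  Cl: 1
  N: 1
  O: 1
  S: 2

C10H18ClNOS2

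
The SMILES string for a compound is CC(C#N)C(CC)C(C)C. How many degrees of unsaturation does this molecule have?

2

Atom tally by fragment:
  CH3 → C:1 H:3
  CH(CN) → C:2 H:1 N:1
  CH(C2H5) → C:3 H:6
  CH(CH3) → C:2 H:4
  CH3 → C:1 H:3
Element totals:
  C: 9
  H: 17
  N: 1
Molecular formula: C9H17N.
DoU = (2C + 2 + N − H − X) / 2 = (2·9 + 2 + 1 − 17 − 0) / 2 = 2.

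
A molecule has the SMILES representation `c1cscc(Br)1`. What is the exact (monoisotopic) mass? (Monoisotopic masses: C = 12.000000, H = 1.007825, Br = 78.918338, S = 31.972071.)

161.9139

Atom tally by fragment:
  thiophene ring core → C:4 H:4 S:1
  (− 1 ring H displaced by substituents)
  + Br → Br:1
Element totals:
  C: 4
  H: 3
  Br: 1
  S: 1
Molecular formula: C4H3BrS.
  M = 4(12.0) + 3(1.007825) + 78.918338 + 31.972071
    = 48.000000 + 3.023475 + 78.918338 + 31.972071 = 161.913884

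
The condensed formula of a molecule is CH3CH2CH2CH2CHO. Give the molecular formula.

Atom tally by fragment:
  CH3 → C:1 H:3
  CH2 → C:1 H:2
  CH2 → C:1 H:2
  CH2CHO → C:2 H:3 O:1
Element totals:
  C: 5
  H: 10
  O: 1

C5H10O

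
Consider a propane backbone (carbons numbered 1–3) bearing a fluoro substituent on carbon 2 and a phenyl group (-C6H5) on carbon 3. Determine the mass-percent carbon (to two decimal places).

78.23%

Atom tally by fragment:
  CH3 → C:1 H:3
  CH(F) → C:1 H:1 F:1
  CH2C6H5 → C:7 H:7
Element totals:
  C: 9
  H: 11
  F: 1
Molecular formula: C9H11F.
Molar mass = 138.185 g/mol.
Mass from C: 9 × 12.011 = 108.099 g/mol.
%C = 108.099 / 138.185 × 100 = 78.23%.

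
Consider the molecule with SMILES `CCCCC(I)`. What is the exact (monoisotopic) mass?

Atom tally by fragment:
  CH3 → C:1 H:3
  CH2 → C:1 H:2
  CH2 → C:1 H:2
  CH2 → C:1 H:2
  CH2I → C:1 H:2 I:1
Element totals:
  C: 5
  H: 11
  I: 1
Molecular formula: C5H11I.
  M = 5(12.0) + 11(1.007825) + 126.904472
    = 60.000000 + 11.086075 + 126.904472 = 197.990547

197.9905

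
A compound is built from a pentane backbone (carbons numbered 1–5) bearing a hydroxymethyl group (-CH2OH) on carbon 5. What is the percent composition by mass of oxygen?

15.66%

Atom tally by fragment:
  CH3 → C:1 H:3
  CH2 → C:1 H:2
  CH2 → C:1 H:2
  CH2 → C:1 H:2
  CH2CH2OH → C:2 H:5 O:1
Element totals:
  C: 6
  H: 14
  O: 1
Molecular formula: C6H14O.
Molar mass = 102.177 g/mol.
Mass from O: 1 × 15.999 = 15.999 g/mol.
%O = 15.999 / 102.177 × 100 = 15.66%.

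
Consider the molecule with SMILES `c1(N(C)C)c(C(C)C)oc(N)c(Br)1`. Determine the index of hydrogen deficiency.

Atom tally by fragment:
  furan ring core → C:4 H:4 O:1
  (− 4 ring H displaced by substituents)
  + N(CH3)2 → N:1 C:2 H:6
  + CH(CH3)2 → C:3 H:7
  + NH2 → N:1 H:2
  + Br → Br:1
Element totals:
  C: 9
  H: 15
  Br: 1
  N: 2
  O: 1
Molecular formula: C9H15BrN2O.
DoU = (2C + 2 + N − H − X) / 2 = (2·9 + 2 + 2 − 15 − 1) / 2 = 3.

3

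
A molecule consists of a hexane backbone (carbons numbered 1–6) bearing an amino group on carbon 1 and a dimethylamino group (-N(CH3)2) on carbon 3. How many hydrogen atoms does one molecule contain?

Atom tally by fragment:
  H2NCH2 → C:1 H:4 N:1
  CH2 → C:1 H:2
  CH(N(CH3)2) → C:3 H:7 N:1
  CH2 → C:1 H:2
  CH2 → C:1 H:2
  CH3 → C:1 H:3
Element totals:
  C: 8
  H: 20
  N: 2

20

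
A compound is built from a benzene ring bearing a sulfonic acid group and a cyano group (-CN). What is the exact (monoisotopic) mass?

182.9990

Atom tally by fragment:
  benzene ring core → C:6 H:6
  (− 2 ring H displaced by substituents)
  + SO3H → S:1 O:3 H:1
  + CN → C:1 N:1
Element totals:
  C: 7
  H: 5
  N: 1
  O: 3
  S: 1
Molecular formula: C7H5NO3S.
  M = 7(12.0) + 5(1.007825) + 14.003074 + 3(15.994915) + 31.972071
    = 84.000000 + 5.039125 + 14.003074 + 47.984745 + 31.972071 = 182.999015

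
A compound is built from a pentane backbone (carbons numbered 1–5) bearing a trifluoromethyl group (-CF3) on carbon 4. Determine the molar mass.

Atom tally by fragment:
  CH3 → C:1 H:3
  CH2 → C:1 H:2
  CH2 → C:1 H:2
  CH(CF3) → C:2 H:1 F:3
  CH3 → C:1 H:3
Element totals:
  C: 6
  H: 11
  F: 3
Molecular formula: C6H11F3.
  M = 6(12.011) + 11(1.008) + 3(18.998)
    = 72.066 + 11.088 + 56.994 = 140.148

140.15 g/mol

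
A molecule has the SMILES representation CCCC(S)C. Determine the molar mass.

Atom tally by fragment:
  CH3 → C:1 H:3
  CH2 → C:1 H:2
  CH2 → C:1 H:2
  CH(SH) → C:1 H:2 S:1
  CH3 → C:1 H:3
Element totals:
  C: 5
  H: 12
  S: 1
Molecular formula: C5H12S.
  M = 5(12.011) + 12(1.008) + 32.06
    = 60.055 + 12.096 + 32.060 = 104.211

104.21 g/mol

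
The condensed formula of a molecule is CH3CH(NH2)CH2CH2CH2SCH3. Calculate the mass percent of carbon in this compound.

Element totals:
  C: 6
  H: 15
  N: 1
  S: 1
Molecular formula: C6H15NS.
Molar mass = 133.253 g/mol.
Mass from C: 6 × 12.011 = 72.066 g/mol.
%C = 72.066 / 133.253 × 100 = 54.08%.

54.08%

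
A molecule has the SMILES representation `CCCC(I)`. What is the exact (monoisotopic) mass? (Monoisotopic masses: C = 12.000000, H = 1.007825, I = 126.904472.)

Atom tally by fragment:
  CH3 → C:1 H:3
  CH2 → C:1 H:2
  CH2 → C:1 H:2
  CH2I → C:1 H:2 I:1
Element totals:
  C: 4
  H: 9
  I: 1
Molecular formula: C4H9I.
  M = 4(12.0) + 9(1.007825) + 126.904472
    = 48.000000 + 9.070425 + 126.904472 = 183.974897

183.9749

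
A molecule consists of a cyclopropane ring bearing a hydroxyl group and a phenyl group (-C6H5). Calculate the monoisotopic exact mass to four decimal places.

Atom tally by fragment:
  cyclopropane ring core → C:3 H:6
  (− 2 ring H displaced by substituents)
  + OH → O:1 H:1
  + C6H5 → C:6 H:5
Element totals:
  C: 9
  H: 10
  O: 1
Molecular formula: C9H10O.
  M = 9(12.0) + 10(1.007825) + 15.994915
    = 108.000000 + 10.078250 + 15.994915 = 134.073165

134.0732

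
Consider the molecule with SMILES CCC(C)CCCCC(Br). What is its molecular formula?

C9H19Br

Atom tally by fragment:
  CH3 → C:1 H:3
  CH2 → C:1 H:2
  CH(CH3) → C:2 H:4
  CH2 → C:1 H:2
  CH2 → C:1 H:2
  CH2 → C:1 H:2
  CH2 → C:1 H:2
  CH2Br → C:1 H:2 Br:1
Element totals:
  C: 9
  H: 19
  Br: 1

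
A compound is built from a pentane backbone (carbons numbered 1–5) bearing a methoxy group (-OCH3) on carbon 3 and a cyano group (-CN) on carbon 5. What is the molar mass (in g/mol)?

Atom tally by fragment:
  CH3 → C:1 H:3
  CH2 → C:1 H:2
  CH(OCH3) → C:2 H:4 O:1
  CH2 → C:1 H:2
  CH2CN → C:2 H:2 N:1
Element totals:
  C: 7
  H: 13
  N: 1
  O: 1
Molecular formula: C7H13NO.
  M = 7(12.011) + 13(1.008) + 14.007 + 15.999
    = 84.077 + 13.104 + 14.007 + 15.999 = 127.187

127.19 g/mol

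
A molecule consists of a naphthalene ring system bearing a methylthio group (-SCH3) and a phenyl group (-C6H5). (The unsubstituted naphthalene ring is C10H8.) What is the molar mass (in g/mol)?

Atom tally by fragment:
  naphthalene ring system core → C:10 H:8
  (− 2 ring H displaced by substituents)
  + SCH3 → C:1 H:3 S:1
  + C6H5 → C:6 H:5
Element totals:
  C: 17
  H: 14
  S: 1
Molecular formula: C17H14S.
  M = 17(12.011) + 14(1.008) + 32.06
    = 204.187 + 14.112 + 32.060 = 250.359

250.36 g/mol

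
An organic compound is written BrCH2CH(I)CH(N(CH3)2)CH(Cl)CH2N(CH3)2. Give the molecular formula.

C9H19BrClIN2

Element totals:
  C: 9
  H: 19
  Br: 1
  Cl: 1
  I: 1
  N: 2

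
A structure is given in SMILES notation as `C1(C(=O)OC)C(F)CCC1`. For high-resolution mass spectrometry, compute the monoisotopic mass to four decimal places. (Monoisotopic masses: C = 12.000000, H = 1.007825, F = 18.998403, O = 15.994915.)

146.0743

Atom tally by fragment:
  cyclopentane ring core → C:5 H:10
  (− 2 ring H displaced by substituents)
  + COOCH3 → C:2 H:3 O:2
  + F → F:1
Element totals:
  C: 7
  H: 11
  F: 1
  O: 2
Molecular formula: C7H11FO2.
  M = 7(12.0) + 11(1.007825) + 18.998403 + 2(15.994915)
    = 84.000000 + 11.086075 + 18.998403 + 31.989830 = 146.074308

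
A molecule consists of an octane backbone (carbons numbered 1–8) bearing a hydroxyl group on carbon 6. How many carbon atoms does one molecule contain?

Atom tally by fragment:
  CH3 → C:1 H:3
  CH2 → C:1 H:2
  CH2 → C:1 H:2
  CH2 → C:1 H:2
  CH2 → C:1 H:2
  CH(OH) → C:1 H:2 O:1
  CH2 → C:1 H:2
  CH3 → C:1 H:3
Element totals:
  C: 8
  H: 18
  O: 1

8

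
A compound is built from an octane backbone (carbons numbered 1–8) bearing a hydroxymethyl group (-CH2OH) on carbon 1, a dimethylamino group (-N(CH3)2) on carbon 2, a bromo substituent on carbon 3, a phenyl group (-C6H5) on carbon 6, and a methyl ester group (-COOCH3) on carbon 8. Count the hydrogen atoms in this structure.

30

Atom tally by fragment:
  HOCH2CH2 → C:2 H:5 O:1
  CH(N(CH3)2) → C:3 H:7 N:1
  CH(Br) → C:1 H:1 Br:1
  CH2 → C:1 H:2
  CH2 → C:1 H:2
  CH(C6H5) → C:7 H:6
  CH2 → C:1 H:2
  CH2COOCH3 → C:3 H:5 O:2
Element totals:
  C: 19
  H: 30
  Br: 1
  N: 1
  O: 3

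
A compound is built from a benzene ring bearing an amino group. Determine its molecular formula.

Atom tally by fragment:
  benzene ring core → C:6 H:6
  (− 1 ring H displaced by substituents)
  + NH2 → N:1 H:2
Element totals:
  C: 6
  H: 7
  N: 1

C6H7N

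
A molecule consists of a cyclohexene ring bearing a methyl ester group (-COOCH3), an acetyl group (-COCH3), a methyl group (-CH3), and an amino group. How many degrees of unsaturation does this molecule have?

Atom tally by fragment:
  cyclohexene ring core → C:6 H:10
  (− 4 ring H displaced by substituents)
  + COOCH3 → C:2 H:3 O:2
  + COCH3 → C:2 H:3 O:1
  + CH3 → C:1 H:3
  + NH2 → N:1 H:2
Element totals:
  C: 11
  H: 17
  N: 1
  O: 3
Molecular formula: C11H17NO3.
DoU = (2C + 2 + N − H − X) / 2 = (2·11 + 2 + 1 − 17 − 0) / 2 = 4.

4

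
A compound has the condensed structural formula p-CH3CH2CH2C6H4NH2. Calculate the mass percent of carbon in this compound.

Element totals:
  C: 9
  H: 13
  N: 1
Molecular formula: C9H13N.
Molar mass = 135.210 g/mol.
Mass from C: 9 × 12.011 = 108.099 g/mol.
%C = 108.099 / 135.210 × 100 = 79.95%.

79.95%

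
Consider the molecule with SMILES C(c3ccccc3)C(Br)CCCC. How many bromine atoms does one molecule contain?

Atom tally by fragment:
  C6H5CH2 → C:7 H:7
  CH(Br) → C:1 H:1 Br:1
  CH2 → C:1 H:2
  CH2 → C:1 H:2
  CH2 → C:1 H:2
  CH3 → C:1 H:3
Element totals:
  C: 12
  H: 17
  Br: 1

1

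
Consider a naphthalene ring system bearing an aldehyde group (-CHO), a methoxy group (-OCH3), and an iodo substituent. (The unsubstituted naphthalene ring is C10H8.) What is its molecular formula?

Atom tally by fragment:
  naphthalene ring system core → C:10 H:8
  (− 3 ring H displaced by substituents)
  + CHO → C:1 H:1 O:1
  + OCH3 → C:1 H:3 O:1
  + I → I:1
Element totals:
  C: 12
  H: 9
  I: 1
  O: 2

C12H9IO2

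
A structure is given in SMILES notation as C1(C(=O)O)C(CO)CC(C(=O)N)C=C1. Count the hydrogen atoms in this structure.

13

Atom tally by fragment:
  cyclohexene ring core → C:6 H:10
  (− 3 ring H displaced by substituents)
  + COOH → C:1 H:1 O:2
  + CH2OH → C:1 H:3 O:1
  + CONH2 → C:1 H:2 O:1 N:1
Element totals:
  C: 9
  H: 13
  N: 1
  O: 4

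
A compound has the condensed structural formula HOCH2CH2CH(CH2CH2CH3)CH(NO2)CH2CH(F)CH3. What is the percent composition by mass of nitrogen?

Atom tally by fragment:
  HOCH2CH2 → C:2 H:5 O:1
  CH(CH2CH2CH3) → C:4 H:8
  CH(NO2) → C:1 H:1 N:1 O:2
  CH2 → C:1 H:2
  CH(F) → C:1 H:1 F:1
  CH3 → C:1 H:3
Element totals:
  C: 10
  H: 20
  F: 1
  N: 1
  O: 3
Molecular formula: C10H20FNO3.
Molar mass = 221.272 g/mol.
Mass from N: 1 × 14.007 = 14.007 g/mol.
%N = 14.007 / 221.272 × 100 = 6.33%.

6.33%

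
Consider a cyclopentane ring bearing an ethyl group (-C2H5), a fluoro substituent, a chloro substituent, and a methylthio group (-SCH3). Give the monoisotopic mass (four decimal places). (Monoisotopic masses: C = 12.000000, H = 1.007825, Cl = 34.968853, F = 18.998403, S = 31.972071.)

196.0489

Atom tally by fragment:
  cyclopentane ring core → C:5 H:10
  (− 4 ring H displaced by substituents)
  + C2H5 → C:2 H:5
  + F → F:1
  + Cl → Cl:1
  + SCH3 → C:1 H:3 S:1
Element totals:
  C: 8
  H: 14
  Cl: 1
  F: 1
  S: 1
Molecular formula: C8H14ClFS.
  M = 8(12.0) + 14(1.007825) + 34.968853 + 18.998403 + 31.972071
    = 96.000000 + 14.109550 + 34.968853 + 18.998403 + 31.972071 = 196.048877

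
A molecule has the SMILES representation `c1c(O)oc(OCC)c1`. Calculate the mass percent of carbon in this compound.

Atom tally by fragment:
  furan ring core → C:4 H:4 O:1
  (− 2 ring H displaced by substituents)
  + OH → O:1 H:1
  + OC2H5 → C:2 H:5 O:1
Element totals:
  C: 6
  H: 8
  O: 3
Molecular formula: C6H8O3.
Molar mass = 128.127 g/mol.
Mass from C: 6 × 12.011 = 72.066 g/mol.
%C = 72.066 / 128.127 × 100 = 56.25%.

56.25%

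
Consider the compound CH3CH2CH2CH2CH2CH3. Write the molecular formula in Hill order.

C6H14

Element totals:
  C: 6
  H: 14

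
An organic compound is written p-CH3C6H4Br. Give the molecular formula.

C7H7Br

Atom tally by fragment:
  benzene ring core → C:6 H:6
  (− 2 ring H displaced by substituents)
  + CH3 → C:1 H:3
  + Br → Br:1
Element totals:
  C: 7
  H: 7
  Br: 1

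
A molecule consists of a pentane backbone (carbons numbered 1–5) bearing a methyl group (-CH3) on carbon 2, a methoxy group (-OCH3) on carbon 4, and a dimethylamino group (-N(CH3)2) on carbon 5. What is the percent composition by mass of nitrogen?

8.79%

Atom tally by fragment:
  CH3 → C:1 H:3
  CH(CH3) → C:2 H:4
  CH2 → C:1 H:2
  CH(OCH3) → C:2 H:4 O:1
  CH2N(CH3)2 → C:3 H:8 N:1
Element totals:
  C: 9
  H: 21
  N: 1
  O: 1
Molecular formula: C9H21NO.
Molar mass = 159.273 g/mol.
Mass from N: 1 × 14.007 = 14.007 g/mol.
%N = 14.007 / 159.273 × 100 = 8.79%.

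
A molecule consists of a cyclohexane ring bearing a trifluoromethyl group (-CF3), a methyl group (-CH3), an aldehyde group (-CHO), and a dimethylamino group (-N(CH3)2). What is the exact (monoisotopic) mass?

Atom tally by fragment:
  cyclohexane ring core → C:6 H:12
  (− 4 ring H displaced by substituents)
  + CF3 → C:1 F:3
  + CH3 → C:1 H:3
  + CHO → C:1 H:1 O:1
  + N(CH3)2 → N:1 C:2 H:6
Element totals:
  C: 11
  H: 18
  F: 3
  N: 1
  O: 1
Molecular formula: C11H18F3NO.
  M = 11(12.0) + 18(1.007825) + 3(18.998403) + 14.003074 + 15.994915
    = 132.000000 + 18.140850 + 56.995209 + 14.003074 + 15.994915 = 237.134048

237.1340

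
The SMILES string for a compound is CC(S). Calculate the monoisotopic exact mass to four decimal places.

62.0190

Atom tally by fragment:
  CH3 → C:1 H:3
  CH2SH → C:1 H:3 S:1
Element totals:
  C: 2
  H: 6
  S: 1
Molecular formula: C2H6S.
  M = 2(12.0) + 6(1.007825) + 31.972071
    = 24.000000 + 6.046950 + 31.972071 = 62.019021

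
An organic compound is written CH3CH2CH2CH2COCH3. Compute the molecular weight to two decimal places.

100.16 g/mol

Atom tally by fragment:
  CH3 → C:1 H:3
  CH2 → C:1 H:2
  CH2 → C:1 H:2
  CH2COCH3 → C:3 H:5 O:1
Element totals:
  C: 6
  H: 12
  O: 1
Molecular formula: C6H12O.
  M = 6(12.011) + 12(1.008) + 15.999
    = 72.066 + 12.096 + 15.999 = 100.161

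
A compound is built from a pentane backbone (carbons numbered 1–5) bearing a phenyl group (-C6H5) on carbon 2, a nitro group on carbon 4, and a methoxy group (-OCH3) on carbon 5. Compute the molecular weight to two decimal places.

Atom tally by fragment:
  CH3 → C:1 H:3
  CH(C6H5) → C:7 H:6
  CH2 → C:1 H:2
  CH(NO2) → C:1 H:1 N:1 O:2
  CH2OCH3 → C:2 H:5 O:1
Element totals:
  C: 12
  H: 17
  N: 1
  O: 3
Molecular formula: C12H17NO3.
  M = 12(12.011) + 17(1.008) + 14.007 + 3(15.999)
    = 144.132 + 17.136 + 14.007 + 47.997 = 223.272

223.27 g/mol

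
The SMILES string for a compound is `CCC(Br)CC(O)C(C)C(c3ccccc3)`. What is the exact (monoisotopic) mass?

284.0776

Atom tally by fragment:
  CH3 → C:1 H:3
  CH2 → C:1 H:2
  CH(Br) → C:1 H:1 Br:1
  CH2 → C:1 H:2
  CH(OH) → C:1 H:2 O:1
  CH(CH3) → C:2 H:4
  CH2C6H5 → C:7 H:7
Element totals:
  C: 14
  H: 21
  Br: 1
  O: 1
Molecular formula: C14H21BrO.
  M = 14(12.0) + 21(1.007825) + 78.918338 + 15.994915
    = 168.000000 + 21.164325 + 78.918338 + 15.994915 = 284.077578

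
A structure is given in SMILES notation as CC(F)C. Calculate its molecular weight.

62.09 g/mol

Atom tally by fragment:
  CH3 → C:1 H:3
  CH(F) → C:1 H:1 F:1
  CH3 → C:1 H:3
Element totals:
  C: 3
  H: 7
  F: 1
Molecular formula: C3H7F.
  M = 3(12.011) + 7(1.008) + 18.998
    = 36.033 + 7.056 + 18.998 = 62.087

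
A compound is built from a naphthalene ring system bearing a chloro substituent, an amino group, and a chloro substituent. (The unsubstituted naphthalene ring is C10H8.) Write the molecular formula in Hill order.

Atom tally by fragment:
  naphthalene ring system core → C:10 H:8
  (− 3 ring H displaced by substituents)
  + Cl → Cl:1
  + NH2 → N:1 H:2
  + Cl → Cl:1
Element totals:
  C: 10
  H: 7
  Cl: 2
  N: 1

C10H7Cl2N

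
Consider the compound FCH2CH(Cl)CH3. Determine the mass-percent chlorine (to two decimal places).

36.72%

Atom tally by fragment:
  FCH2 → C:1 H:2 F:1
  CH(Cl) → C:1 H:1 Cl:1
  CH3 → C:1 H:3
Element totals:
  C: 3
  H: 6
  Cl: 1
  F: 1
Molecular formula: C3H6ClF.
Molar mass = 96.529 g/mol.
Mass from Cl: 1 × 35.45 = 35.450 g/mol.
%Cl = 35.450 / 96.529 × 100 = 36.72%.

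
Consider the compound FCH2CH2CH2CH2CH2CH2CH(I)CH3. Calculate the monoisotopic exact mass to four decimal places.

258.0281

Element totals:
  C: 8
  H: 16
  F: 1
  I: 1
Molecular formula: C8H16FI.
  M = 8(12.0) + 16(1.007825) + 18.998403 + 126.904472
    = 96.000000 + 16.125200 + 18.998403 + 126.904472 = 258.028075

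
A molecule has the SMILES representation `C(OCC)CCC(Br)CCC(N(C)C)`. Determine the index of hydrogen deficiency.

Atom tally by fragment:
  C2H5OCH2 → C:3 H:7 O:1
  CH2 → C:1 H:2
  CH2 → C:1 H:2
  CH(Br) → C:1 H:1 Br:1
  CH2 → C:1 H:2
  CH2 → C:1 H:2
  CH2N(CH3)2 → C:3 H:8 N:1
Element totals:
  C: 11
  H: 24
  Br: 1
  N: 1
  O: 1
Molecular formula: C11H24BrNO.
DoU = (2C + 2 + N − H − X) / 2 = (2·11 + 2 + 1 − 24 − 1) / 2 = 0.

0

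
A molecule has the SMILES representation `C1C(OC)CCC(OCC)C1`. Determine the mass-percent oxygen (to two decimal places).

20.22%

Atom tally by fragment:
  cyclohexane ring core → C:6 H:12
  (− 2 ring H displaced by substituents)
  + OCH3 → C:1 H:3 O:1
  + OC2H5 → C:2 H:5 O:1
Element totals:
  C: 9
  H: 18
  O: 2
Molecular formula: C9H18O2.
Molar mass = 158.241 g/mol.
Mass from O: 2 × 15.999 = 31.998 g/mol.
%O = 31.998 / 158.241 × 100 = 20.22%.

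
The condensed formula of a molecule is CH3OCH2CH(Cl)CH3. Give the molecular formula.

Atom tally by fragment:
  CH3OCH2 → C:2 H:5 O:1
  CH(Cl) → C:1 H:1 Cl:1
  CH3 → C:1 H:3
Element totals:
  C: 4
  H: 9
  Cl: 1
  O: 1

C4H9ClO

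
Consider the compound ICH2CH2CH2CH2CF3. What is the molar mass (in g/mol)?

252.02 g/mol

Element totals:
  C: 5
  H: 8
  F: 3
  I: 1
Molecular formula: C5H8F3I.
  M = 5(12.011) + 8(1.008) + 3(18.998) + 126.904
    = 60.055 + 8.064 + 56.994 + 126.904 = 252.017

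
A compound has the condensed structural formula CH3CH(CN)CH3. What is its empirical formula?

C4H7N

Atom tally by fragment:
  CH3 → C:1 H:3
  CH(CN) → C:2 H:1 N:1
  CH3 → C:1 H:3
Element totals:
  C: 4
  H: 7
  N: 1
Molecular formula: C4H7N.
gcd of subscripts (4, 7, 1) = 1, so the empirical formula equals the molecular formula.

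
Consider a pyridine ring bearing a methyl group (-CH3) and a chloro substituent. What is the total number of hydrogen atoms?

Atom tally by fragment:
  pyridine ring core → C:5 H:5 N:1
  (− 2 ring H displaced by substituents)
  + CH3 → C:1 H:3
  + Cl → Cl:1
Element totals:
  C: 6
  H: 6
  Cl: 1
  N: 1

6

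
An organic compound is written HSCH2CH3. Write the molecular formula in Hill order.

Atom tally by fragment:
  HSCH2 → C:1 H:3 S:1
  CH3 → C:1 H:3
Element totals:
  C: 2
  H: 6
  S: 1

C2H6S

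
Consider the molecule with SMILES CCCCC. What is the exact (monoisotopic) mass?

Atom tally by fragment:
  CH3 → C:1 H:3
  CH2 → C:1 H:2
  CH2 → C:1 H:2
  CH2 → C:1 H:2
  CH3 → C:1 H:3
Element totals:
  C: 5
  H: 12
Molecular formula: C5H12.
  M = 5(12.0) + 12(1.007825)
    = 60.000000 + 12.093900 = 72.093900

72.0939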